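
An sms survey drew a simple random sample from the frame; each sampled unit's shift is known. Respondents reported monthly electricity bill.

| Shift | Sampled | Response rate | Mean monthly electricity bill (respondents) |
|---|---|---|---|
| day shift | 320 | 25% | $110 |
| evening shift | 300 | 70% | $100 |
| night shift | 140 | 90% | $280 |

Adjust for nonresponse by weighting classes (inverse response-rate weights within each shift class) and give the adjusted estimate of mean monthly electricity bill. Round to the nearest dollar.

$137

Inverse-response-rate weighting restores each class to its sampled count, so class totals weight by n_sampled:
  day shift: 320 × 110 = 35,200
  evening shift: 300 × 100 = 30,000
  night shift: 140 × 280 = 39,200
Adjusted estimate = 104,400 / 760 = 137.368 → $137.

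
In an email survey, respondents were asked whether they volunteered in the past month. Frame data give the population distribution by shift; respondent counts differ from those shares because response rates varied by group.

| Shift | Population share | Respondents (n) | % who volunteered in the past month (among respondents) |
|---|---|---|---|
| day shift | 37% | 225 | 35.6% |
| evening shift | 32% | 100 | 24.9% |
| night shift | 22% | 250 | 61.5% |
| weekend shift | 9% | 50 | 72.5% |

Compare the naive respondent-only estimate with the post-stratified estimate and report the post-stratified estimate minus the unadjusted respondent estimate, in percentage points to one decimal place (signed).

-6.0 percentage points

Naive respondent-only estimate (weights = respondent counts):
  (225/625)×35.6 + (100/625)×24.9 + (250/625)×61.5 + (50/625)×72.5 = 47.2%
Post-stratified estimate weights by population shares:
  0.37×35.6 + 0.32×24.9 + 0.22×61.5 + 0.09×72.5 = 41.195%
Difference = 41.195 − 47.2 = -6.005 pp.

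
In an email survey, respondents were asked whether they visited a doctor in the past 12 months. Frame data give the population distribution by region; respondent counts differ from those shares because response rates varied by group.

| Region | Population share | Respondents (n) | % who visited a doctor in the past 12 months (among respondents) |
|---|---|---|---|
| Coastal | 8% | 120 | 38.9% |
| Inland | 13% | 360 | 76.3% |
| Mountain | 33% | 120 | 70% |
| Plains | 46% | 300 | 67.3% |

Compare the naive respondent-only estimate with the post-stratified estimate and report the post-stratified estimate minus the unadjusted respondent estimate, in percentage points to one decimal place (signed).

-0.4 percentage points

Unadjusted (pooled respondent) estimate weights by respondent counts:
  (120/900)×38.9 + (360/900)×76.3 + (120/900)×70 + (300/900)×67.3 = 67.4733%
Reweighting by population region shares:
  0.08×38.9 + 0.13×76.3 + 0.33×70 + 0.46×67.3 = 67.089%
Difference = 67.089 − 67.4733 = -0.3843 pp.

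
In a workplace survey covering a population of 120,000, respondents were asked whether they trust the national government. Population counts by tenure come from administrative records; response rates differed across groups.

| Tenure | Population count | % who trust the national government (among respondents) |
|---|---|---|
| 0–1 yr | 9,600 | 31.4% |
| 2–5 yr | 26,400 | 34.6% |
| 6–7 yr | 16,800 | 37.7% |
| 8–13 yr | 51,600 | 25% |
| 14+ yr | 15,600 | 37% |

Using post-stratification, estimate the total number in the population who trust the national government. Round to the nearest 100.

37,200

Each cell contributes its population count × the respondent rate:
  0–1 yr: 9,600 × 31.4% = 3014.4
  2–5 yr: 26,400 × 34.6% = 9134.4
  6–7 yr: 16,800 × 37.7% = 6333.6
  8–13 yr: 51,600 × 25% = 12,900
  14+ yr: 15,600 × 37% = 5772
Estimated total = 37154.4 → 37,200.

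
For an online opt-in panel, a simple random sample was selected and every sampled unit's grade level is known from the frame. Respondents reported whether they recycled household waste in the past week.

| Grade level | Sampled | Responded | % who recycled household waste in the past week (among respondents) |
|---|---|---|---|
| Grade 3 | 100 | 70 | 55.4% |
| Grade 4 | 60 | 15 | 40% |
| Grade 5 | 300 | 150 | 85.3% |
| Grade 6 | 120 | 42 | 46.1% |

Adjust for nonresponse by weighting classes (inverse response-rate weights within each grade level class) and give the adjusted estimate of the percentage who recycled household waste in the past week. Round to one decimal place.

Response rates by class: Grade 3 70/100 = 70%, Grade 4 15/60 = 25%, Grade 5 150/300 = 50%, Grade 6 42/120 = 35%.
Each respondent's weight = sampled/responded in their class; summing within a class gives n_sampled, so:
  Grade 3: 100 × 55.4 = 5540
  Grade 4: 60 × 40 = 2400
  Grade 5: 300 × 85.3 = 25,590
  Grade 6: 120 × 46.1 = 5532
Adjusted estimate = 39,062 / 580 = 67.3483 → 67.3%.

67.3%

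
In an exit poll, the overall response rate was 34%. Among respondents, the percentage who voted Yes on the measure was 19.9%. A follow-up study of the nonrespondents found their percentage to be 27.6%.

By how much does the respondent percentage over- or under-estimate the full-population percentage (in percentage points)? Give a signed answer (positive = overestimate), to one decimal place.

Nonresponse fraction = 1 − 0.34 = 0.66.
Bias = (nonresponse fraction) × (respondent percentage − nonrespondent percentage)
     = 0.66 × (19.9 − 27.6) = 0.66 × -7.7 = -5.082.

-5.1 percentage points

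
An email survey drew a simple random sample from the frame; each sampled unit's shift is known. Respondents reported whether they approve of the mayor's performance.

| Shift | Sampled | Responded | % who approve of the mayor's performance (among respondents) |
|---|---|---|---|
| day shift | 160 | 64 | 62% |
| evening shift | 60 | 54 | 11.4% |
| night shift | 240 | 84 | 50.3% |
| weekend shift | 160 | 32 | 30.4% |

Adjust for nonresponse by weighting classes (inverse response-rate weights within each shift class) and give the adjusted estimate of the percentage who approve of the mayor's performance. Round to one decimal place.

Class response rates: day shift 64/160 = 40%, evening shift 54/60 = 90%, night shift 84/240 = 35%, weekend shift 32/160 = 20%.
Each respondent's weight = sampled/responded in their class; summing within a class gives n_sampled, so:
  day shift: 160 × 62 = 9920
  evening shift: 60 × 11.4 = 684
  night shift: 240 × 50.3 = 12,072
  weekend shift: 160 × 30.4 = 4864
Adjusted estimate = 27,540 / 620 = 44.4194 → 44.4%.

44.4%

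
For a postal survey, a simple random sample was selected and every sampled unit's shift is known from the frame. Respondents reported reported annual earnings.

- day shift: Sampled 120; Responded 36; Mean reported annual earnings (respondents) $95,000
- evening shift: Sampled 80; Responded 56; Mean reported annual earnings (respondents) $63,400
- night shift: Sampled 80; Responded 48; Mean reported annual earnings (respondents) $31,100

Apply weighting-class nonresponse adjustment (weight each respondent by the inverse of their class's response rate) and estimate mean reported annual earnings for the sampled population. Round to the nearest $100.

$67,700

Response rates by class: day shift 36/120 = 30%, evening shift 56/80 = 70%, night shift 48/80 = 60%.
Each respondent's weight = sampled/responded in their class; summing within a class gives n_sampled, so:
  day shift: 120 × 95,000 = 11,400,000
  evening shift: 80 × 63,400 = 5,072,000
  night shift: 80 × 31,100 = 2,488,000
Adjusted estimate = 18,960,000 / 280 = 67714.3 → $67,700.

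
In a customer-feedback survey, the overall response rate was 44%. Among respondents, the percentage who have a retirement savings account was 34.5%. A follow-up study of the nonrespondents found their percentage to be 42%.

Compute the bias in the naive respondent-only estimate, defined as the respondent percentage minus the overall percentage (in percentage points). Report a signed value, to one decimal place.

Nonresponse fraction = 1 − 0.44 = 0.56.
Bias = (nonresponse fraction) × (respondent percentage − nonrespondent percentage)
     = 0.56 × (34.5 − 42) = 0.56 × -7.5 = -4.2.

-4.2 percentage points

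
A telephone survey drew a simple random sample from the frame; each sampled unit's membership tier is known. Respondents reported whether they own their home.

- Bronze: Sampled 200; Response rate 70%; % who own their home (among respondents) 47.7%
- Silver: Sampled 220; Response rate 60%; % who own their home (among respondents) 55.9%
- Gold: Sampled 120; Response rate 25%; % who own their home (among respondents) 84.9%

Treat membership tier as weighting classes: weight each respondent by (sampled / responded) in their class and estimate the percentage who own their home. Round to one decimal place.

Each respondent's weight = sampled/responded in their class; summing within a class gives n_sampled, so:
  Bronze: 200 × 47.7 = 9540
  Silver: 220 × 55.9 = 12,298
  Gold: 120 × 84.9 = 10,188
Adjusted estimate = 32,026 / 540 = 59.3074 → 59.3%.

59.3%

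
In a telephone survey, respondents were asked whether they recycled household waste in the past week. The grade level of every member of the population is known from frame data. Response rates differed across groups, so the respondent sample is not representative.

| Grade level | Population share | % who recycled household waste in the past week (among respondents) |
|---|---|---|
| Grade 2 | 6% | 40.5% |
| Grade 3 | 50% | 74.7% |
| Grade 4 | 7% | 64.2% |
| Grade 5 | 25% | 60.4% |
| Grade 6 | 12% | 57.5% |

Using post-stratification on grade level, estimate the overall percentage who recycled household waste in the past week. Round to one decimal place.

Weight each group's respondent value by its population share:
  Grade 2: 0.06 × 40.5 = 2.43
  Grade 3: 0.5 × 74.7 = 37.35
  Grade 4: 0.07 × 64.2 = 4.494
  Grade 5: 0.25 × 60.4 = 15.1
  Grade 6: 0.12 × 57.5 = 6.9
Post-stratified estimate = 66.274 → 66.3%.

66.3%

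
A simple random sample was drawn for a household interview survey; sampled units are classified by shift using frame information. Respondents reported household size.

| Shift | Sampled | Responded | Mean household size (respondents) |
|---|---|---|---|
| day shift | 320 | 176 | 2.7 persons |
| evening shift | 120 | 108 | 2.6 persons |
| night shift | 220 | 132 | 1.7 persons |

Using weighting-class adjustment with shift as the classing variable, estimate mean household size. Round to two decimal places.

2.35

Class response rates: day shift 176/320 = 55%, evening shift 108/120 = 90%, night shift 132/220 = 60%.
With weight = n_sampled/n_responded per class, the weighted class total is n_sampled:
  day shift: 320 × 2.7 = 864
  evening shift: 120 × 2.6 = 312
  night shift: 220 × 1.7 = 374
Adjusted estimate = 1550 / 660 = 2.34849 → 2.35.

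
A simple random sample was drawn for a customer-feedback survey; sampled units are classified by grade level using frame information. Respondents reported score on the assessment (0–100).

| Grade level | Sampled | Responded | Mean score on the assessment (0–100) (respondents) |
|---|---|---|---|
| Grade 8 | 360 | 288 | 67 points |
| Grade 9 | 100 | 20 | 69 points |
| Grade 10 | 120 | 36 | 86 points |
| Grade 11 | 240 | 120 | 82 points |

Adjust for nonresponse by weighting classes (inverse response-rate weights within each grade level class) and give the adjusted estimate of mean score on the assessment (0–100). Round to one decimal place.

74.4

Class response rates: Grade 8 288/360 = 80%, Grade 9 20/100 = 20%, Grade 10 36/120 = 30%, Grade 11 120/240 = 50%.
Weighting each respondent by the inverse class response rate inflates each class back to its sampled size, so the class weight is n_sampled:
  Grade 8: 360 × 67 = 24,120
  Grade 9: 100 × 69 = 6900
  Grade 10: 120 × 86 = 10,320
  Grade 11: 240 × 82 = 19,680
Adjusted estimate = 61,020 / 820 = 74.4146 → 74.4.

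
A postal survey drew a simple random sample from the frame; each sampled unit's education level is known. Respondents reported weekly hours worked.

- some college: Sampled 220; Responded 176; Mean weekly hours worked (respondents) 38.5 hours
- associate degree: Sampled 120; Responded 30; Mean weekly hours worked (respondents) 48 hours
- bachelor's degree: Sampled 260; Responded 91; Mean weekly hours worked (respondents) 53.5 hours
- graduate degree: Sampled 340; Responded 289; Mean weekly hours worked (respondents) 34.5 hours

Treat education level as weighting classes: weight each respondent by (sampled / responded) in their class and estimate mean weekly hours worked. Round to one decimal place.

Class response rates: some college 176/220 = 80%, associate degree 30/120 = 25%, bachelor's degree 91/260 = 35%, graduate degree 289/340 = 85%.
With weight = n_sampled/n_responded per class, the weighted class total is n_sampled:
  some college: 220 × 38.5 = 8470
  associate degree: 120 × 48 = 5760
  bachelor's degree: 260 × 53.5 = 13,910
  graduate degree: 340 × 34.5 = 11,730
Adjusted estimate = 39,870 / 940 = 42.4149 → 42.4.

42.4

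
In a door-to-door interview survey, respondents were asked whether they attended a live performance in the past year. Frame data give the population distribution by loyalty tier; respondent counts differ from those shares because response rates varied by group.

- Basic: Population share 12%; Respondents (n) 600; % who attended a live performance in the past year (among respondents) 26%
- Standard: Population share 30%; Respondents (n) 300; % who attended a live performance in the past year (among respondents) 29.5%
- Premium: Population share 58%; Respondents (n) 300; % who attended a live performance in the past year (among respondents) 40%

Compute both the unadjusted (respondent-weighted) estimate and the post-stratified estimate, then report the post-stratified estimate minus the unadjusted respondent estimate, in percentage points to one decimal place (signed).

Naive respondent-only estimate (weights = respondent counts):
  (600/1200)×26 + (300/1200)×29.5 + (300/1200)×40 = 30.375%
Post-stratified estimate weights by population shares:
  0.12×26 + 0.3×29.5 + 0.58×40 = 35.17%
Difference = 35.17 − 30.375 = 4.795 pp.

+4.8 percentage points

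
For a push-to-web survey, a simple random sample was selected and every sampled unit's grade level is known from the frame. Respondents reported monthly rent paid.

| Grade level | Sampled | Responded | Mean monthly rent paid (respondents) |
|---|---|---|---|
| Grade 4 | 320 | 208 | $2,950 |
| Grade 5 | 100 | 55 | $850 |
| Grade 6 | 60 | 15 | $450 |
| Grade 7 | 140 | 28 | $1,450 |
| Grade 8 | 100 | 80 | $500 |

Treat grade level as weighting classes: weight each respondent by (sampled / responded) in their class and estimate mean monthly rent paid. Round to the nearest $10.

$1,820

Response rates by class: Grade 4 208/320 = 65%, Grade 5 55/100 = 55%, Grade 6 15/60 = 25%, Grade 7 28/140 = 20%, Grade 8 80/100 = 80%.
Inverse-response-rate weighting restores each class to its sampled count, so class totals weight by n_sampled:
  Grade 4: 320 × 2950 = 944,000
  Grade 5: 100 × 850 = 85,000
  Grade 6: 60 × 450 = 27,000
  Grade 7: 140 × 1450 = 203,000
  Grade 8: 100 × 500 = 50,000
Adjusted estimate = 1,309,000 / 720 = 1818.06 → $1,820.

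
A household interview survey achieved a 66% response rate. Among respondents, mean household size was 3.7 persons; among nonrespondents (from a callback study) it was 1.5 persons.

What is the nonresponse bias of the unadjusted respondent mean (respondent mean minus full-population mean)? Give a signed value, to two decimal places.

+0.75

Nonresponse fraction = 1 − 0.66 = 0.34.
Bias = (nonresponse fraction) × (respondent mean − nonrespondent mean)
     = 0.34 × (3.7 − 1.5) = 0.34 × 2.2 = 0.748.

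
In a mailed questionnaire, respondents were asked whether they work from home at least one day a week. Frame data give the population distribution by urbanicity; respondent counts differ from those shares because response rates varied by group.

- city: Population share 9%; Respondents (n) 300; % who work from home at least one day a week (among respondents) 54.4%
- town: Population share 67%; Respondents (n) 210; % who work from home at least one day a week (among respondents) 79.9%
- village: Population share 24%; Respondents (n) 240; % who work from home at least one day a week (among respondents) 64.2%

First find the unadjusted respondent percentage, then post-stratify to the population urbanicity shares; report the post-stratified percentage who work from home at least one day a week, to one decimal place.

Unadjusted (pooled respondent) estimate weights by respondent counts:
  (300/750)×54.4 + (210/750)×79.9 + (240/750)×64.2 = 64.676%
Post-stratified estimate weights by population shares:
  0.09×54.4 + 0.67×79.9 + 0.24×64.2 = 73.837%

73.8%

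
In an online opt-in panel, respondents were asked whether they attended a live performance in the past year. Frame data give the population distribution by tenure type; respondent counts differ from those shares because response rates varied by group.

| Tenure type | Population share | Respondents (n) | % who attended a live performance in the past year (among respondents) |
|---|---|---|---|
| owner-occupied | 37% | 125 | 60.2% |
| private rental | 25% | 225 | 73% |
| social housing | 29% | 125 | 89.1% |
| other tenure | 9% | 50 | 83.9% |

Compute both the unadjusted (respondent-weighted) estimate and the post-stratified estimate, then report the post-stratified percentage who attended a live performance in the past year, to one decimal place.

73.9%

Naive respondent-only estimate (weights = respondent counts):
  (125/525)×60.2 + (225/525)×73 + (125/525)×89.1 + (50/525)×83.9 = 74.8238%
Reweighting by population tenure type shares:
  0.37×60.2 + 0.25×73 + 0.29×89.1 + 0.09×83.9 = 73.914%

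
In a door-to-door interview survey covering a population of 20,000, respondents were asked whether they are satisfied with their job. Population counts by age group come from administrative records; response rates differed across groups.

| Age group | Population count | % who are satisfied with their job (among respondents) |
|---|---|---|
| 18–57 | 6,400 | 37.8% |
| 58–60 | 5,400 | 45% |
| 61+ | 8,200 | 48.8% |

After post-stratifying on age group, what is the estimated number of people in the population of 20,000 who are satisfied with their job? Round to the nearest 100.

8,900

Estimated count per cell = population count × respondent percentage:
  18–57: 6,400 × 37.8% = 2419.2
  58–60: 5,400 × 45% = 2430
  61+: 8,200 × 48.8% = 4001.6
Estimated total = 8850.8 → 8,900.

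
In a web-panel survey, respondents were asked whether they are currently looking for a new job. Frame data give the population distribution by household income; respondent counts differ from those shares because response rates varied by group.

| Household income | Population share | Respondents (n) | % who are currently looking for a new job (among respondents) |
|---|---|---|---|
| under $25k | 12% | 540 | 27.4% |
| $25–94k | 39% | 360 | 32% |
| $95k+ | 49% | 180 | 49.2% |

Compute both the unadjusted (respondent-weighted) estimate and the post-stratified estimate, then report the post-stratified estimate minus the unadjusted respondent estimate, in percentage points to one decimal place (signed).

Naive respondent-only estimate (weights = respondent counts):
  (540/1080)×27.4 + (360/1080)×32 + (180/1080)×49.2 = 32.5667%
Post-stratified estimate weights by population shares:
  0.12×27.4 + 0.39×32 + 0.49×49.2 = 39.876%
Difference = 39.876 − 32.5667 = 7.3093 pp.

+7.3 percentage points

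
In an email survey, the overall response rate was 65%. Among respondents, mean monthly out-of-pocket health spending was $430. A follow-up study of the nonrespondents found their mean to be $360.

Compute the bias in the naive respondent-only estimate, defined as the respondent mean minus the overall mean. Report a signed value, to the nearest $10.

Nonresponse fraction = 1 − 0.65 = 0.35.
Bias = (nonresponse fraction) × (respondent mean − nonrespondent mean)
     = 0.35 × (430 − 360) = 0.35 × 70 = 24.5.

+$20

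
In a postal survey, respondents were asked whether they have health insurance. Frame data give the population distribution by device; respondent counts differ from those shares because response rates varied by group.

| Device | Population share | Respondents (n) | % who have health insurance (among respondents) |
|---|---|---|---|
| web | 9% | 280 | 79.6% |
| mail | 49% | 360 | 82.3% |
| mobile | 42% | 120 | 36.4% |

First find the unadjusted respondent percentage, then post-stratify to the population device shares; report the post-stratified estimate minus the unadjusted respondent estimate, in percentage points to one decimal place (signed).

Naive respondent-only estimate (weights = respondent counts):
  (280/760)×79.6 + (360/760)×82.3 + (120/760)×36.4 = 74.0579%
Reweighting by population device shares:
  0.09×79.6 + 0.49×82.3 + 0.42×36.4 = 62.779%
Difference = 62.779 − 74.0579 = -11.2789 pp.

-11.3 percentage points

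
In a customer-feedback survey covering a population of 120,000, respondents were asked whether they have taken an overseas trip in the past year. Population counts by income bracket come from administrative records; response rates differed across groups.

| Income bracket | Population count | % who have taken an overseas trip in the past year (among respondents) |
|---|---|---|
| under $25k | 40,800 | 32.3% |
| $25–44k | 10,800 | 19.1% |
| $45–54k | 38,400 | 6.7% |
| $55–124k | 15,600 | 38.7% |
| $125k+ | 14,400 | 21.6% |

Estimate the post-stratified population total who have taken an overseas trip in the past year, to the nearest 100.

27,000

Estimated count per cell = population count × respondent percentage:
  under $25k: 40,800 × 32.3% = 13178.4
  $25–44k: 10,800 × 19.1% = 2062.8
  $45–54k: 38,400 × 6.7% = 2572.8
  $55–124k: 15,600 × 38.7% = 6037.2
  $125k+: 14,400 × 21.6% = 3110.4
Estimated total = 26961.6 → 27,000.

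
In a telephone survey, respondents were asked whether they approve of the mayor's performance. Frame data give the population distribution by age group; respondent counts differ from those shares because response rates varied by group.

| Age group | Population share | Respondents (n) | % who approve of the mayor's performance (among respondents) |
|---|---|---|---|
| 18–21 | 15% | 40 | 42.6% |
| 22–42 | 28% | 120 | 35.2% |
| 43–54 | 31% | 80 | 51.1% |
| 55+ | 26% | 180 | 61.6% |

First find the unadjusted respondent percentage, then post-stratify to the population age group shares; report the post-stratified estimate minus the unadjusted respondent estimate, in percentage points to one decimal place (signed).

Unadjusted (pooled respondent) estimate weights by respondent counts:
  (40/420)×42.6 + (120/420)×35.2 + (80/420)×51.1 + (180/420)×61.6 = 50.2476%
Reweighting by population age group shares:
  0.15×42.6 + 0.28×35.2 + 0.31×51.1 + 0.26×61.6 = 48.103%
Difference = 48.103 − 50.2476 = -2.1446 pp.

-2.1 percentage points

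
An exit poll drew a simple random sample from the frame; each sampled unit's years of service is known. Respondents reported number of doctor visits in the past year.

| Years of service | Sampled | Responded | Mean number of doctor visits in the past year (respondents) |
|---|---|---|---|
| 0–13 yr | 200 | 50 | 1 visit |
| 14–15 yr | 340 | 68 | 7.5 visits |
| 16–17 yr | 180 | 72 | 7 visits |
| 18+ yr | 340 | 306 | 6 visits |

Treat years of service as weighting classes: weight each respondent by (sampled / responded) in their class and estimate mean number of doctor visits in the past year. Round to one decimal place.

5.7

Response rates by class: 0–13 yr 50/200 = 25%, 14–15 yr 68/340 = 20%, 16–17 yr 72/180 = 40%, 18+ yr 306/340 = 90%.
With weight = n_sampled/n_responded per class, the weighted class total is n_sampled:
  0–13 yr: 200 × 1 = 200
  14–15 yr: 340 × 7.5 = 2550
  16–17 yr: 180 × 7 = 1260
  18+ yr: 340 × 6 = 2040
Adjusted estimate = 6050 / 1,060 = 5.70755 → 5.7.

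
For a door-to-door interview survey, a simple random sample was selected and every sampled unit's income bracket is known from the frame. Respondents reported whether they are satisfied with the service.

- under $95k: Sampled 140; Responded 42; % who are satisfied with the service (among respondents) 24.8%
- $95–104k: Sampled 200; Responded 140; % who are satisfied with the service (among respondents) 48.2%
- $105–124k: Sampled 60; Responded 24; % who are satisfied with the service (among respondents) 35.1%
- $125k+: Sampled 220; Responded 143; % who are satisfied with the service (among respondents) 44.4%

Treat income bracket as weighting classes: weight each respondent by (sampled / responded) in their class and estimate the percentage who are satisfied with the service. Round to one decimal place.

Class response rates: under $95k 42/140 = 30%, $95–104k 140/200 = 70%, $105–124k 24/60 = 40%, $125k+ 143/220 = 65%.
Each respondent's weight = sampled/responded in their class; summing within a class gives n_sampled, so:
  under $95k: 140 × 24.8 = 3472
  $95–104k: 200 × 48.2 = 9640
  $105–124k: 60 × 35.1 = 2106
  $125k+: 220 × 44.4 = 9768
Adjusted estimate = 24,986 / 620 = 40.3 → 40.3%.

40.3%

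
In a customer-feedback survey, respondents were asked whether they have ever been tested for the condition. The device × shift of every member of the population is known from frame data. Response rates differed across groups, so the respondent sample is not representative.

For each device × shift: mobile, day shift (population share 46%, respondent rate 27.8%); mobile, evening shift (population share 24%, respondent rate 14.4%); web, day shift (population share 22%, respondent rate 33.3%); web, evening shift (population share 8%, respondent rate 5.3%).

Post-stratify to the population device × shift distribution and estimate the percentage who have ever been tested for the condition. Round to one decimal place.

24.0%

Post-stratification weights by population share, not respondent share:
  mobile, day shift: 0.46 × 27.8 = 12.788
  mobile, evening shift: 0.24 × 14.4 = 3.456
  web, day shift: 0.22 × 33.3 = 7.326
  web, evening shift: 0.08 × 5.3 = 0.424
Post-stratified estimate = 23.994 → 24.0%.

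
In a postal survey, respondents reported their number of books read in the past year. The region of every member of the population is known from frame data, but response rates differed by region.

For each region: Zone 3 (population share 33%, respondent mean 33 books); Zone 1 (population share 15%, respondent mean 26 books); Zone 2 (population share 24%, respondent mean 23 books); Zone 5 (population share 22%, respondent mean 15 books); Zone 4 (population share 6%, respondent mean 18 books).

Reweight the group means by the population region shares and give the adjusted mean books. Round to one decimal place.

24.7

Weight each group's respondent value by its population share:
  Zone 3: 0.33 × 33 = 10.89
  Zone 1: 0.15 × 26 = 3.9
  Zone 2: 0.24 × 23 = 5.52
  Zone 5: 0.22 × 15 = 3.3
  Zone 4: 0.06 × 18 = 1.08
Post-stratified estimate = 24.69 → 24.7.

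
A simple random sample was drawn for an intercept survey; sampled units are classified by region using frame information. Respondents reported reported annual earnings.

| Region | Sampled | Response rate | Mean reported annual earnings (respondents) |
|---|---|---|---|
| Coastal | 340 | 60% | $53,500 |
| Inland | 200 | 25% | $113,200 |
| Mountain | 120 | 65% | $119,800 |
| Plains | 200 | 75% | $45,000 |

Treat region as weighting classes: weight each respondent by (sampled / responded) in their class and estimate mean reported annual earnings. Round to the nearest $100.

$74,700

Inverse-response-rate weighting restores each class to its sampled count, so class totals weight by n_sampled:
  Coastal: 340 × 53,500 = 18,190,000
  Inland: 200 × 113,200 = 22,640,000
  Mountain: 120 × 119,800 = 14,376,000
  Plains: 200 × 45,000 = 9,000,000
Adjusted estimate = 64,206,000 / 860 = 74658.1 → $74,700.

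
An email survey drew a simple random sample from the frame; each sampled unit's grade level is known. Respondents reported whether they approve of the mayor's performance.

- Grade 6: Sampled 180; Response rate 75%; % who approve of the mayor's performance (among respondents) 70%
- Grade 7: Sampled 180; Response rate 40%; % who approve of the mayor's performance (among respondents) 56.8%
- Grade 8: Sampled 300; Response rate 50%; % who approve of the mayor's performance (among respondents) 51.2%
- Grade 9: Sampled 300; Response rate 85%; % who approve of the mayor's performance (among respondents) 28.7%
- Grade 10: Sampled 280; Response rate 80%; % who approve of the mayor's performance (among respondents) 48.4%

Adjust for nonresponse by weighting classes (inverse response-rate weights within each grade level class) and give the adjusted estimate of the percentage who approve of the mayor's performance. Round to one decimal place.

48.7%

Inverse-response-rate weighting restores each class to its sampled count, so class totals weight by n_sampled:
  Grade 6: 180 × 70 = 12,600
  Grade 7: 180 × 56.8 = 10,224
  Grade 8: 300 × 51.2 = 15,360
  Grade 9: 300 × 28.7 = 8610
  Grade 10: 280 × 48.4 = 13,552
Adjusted estimate = 60,346 / 1,240 = 48.6661 → 48.7%.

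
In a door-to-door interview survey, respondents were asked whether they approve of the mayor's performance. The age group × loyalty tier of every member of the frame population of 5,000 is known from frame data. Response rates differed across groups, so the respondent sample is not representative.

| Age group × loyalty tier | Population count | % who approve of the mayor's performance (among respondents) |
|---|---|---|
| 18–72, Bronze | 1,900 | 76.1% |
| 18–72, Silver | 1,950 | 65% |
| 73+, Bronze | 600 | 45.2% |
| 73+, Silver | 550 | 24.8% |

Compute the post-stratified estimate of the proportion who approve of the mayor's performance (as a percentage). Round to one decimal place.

Weight each group's respondent value by its population share:
  18–72, Bronze: (1,900/5,000) × 76.1 = 28.918
  18–72, Silver: (1,950/5,000) × 65 = 25.35
  73+, Bronze: (600/5,000) × 45.2 = 5.424
  73+, Silver: (550/5,000) × 24.8 = 2.728
Post-stratified estimate = 62.42 → 62.4%.

62.4%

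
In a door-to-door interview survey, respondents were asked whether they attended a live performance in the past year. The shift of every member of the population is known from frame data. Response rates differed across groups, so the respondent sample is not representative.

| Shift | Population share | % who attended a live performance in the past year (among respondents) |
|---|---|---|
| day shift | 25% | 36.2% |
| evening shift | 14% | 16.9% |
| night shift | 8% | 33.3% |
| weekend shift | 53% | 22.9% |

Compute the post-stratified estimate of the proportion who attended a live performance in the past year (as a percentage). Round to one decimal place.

26.2%

Post-stratification weights by population share, not respondent share:
  day shift: 0.25 × 36.2 = 9.05
  evening shift: 0.14 × 16.9 = 2.366
  night shift: 0.08 × 33.3 = 2.664
  weekend shift: 0.53 × 22.9 = 12.137
Post-stratified estimate = 26.217 → 26.2%.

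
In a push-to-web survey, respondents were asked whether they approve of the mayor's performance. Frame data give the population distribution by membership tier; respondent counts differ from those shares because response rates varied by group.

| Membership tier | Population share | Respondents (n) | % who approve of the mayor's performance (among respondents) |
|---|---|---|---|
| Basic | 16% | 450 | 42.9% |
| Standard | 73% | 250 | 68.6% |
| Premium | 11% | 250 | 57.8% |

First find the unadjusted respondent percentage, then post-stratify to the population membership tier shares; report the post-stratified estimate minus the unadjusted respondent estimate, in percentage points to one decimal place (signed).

+9.7 percentage points

Naive respondent-only estimate (weights = respondent counts):
  (450/950)×42.9 + (250/950)×68.6 + (250/950)×57.8 = 53.5842%
Post-stratified estimate weights by population shares:
  0.16×42.9 + 0.73×68.6 + 0.11×57.8 = 63.3%
Difference = 63.3 − 53.5842 = 9.7158 pp.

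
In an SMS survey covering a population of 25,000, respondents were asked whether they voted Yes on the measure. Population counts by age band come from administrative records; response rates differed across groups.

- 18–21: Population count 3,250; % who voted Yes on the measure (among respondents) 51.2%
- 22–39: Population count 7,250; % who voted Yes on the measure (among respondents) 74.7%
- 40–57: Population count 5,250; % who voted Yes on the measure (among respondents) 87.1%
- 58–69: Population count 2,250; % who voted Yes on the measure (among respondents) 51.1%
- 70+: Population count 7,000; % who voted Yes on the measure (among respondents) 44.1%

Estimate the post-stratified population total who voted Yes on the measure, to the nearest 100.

Each cell contributes its population count × the respondent rate:
  18–21: 3,250 × 51.2% = 1664
  22–39: 7,250 × 74.7% = 5415.75
  40–57: 5,250 × 87.1% = 4572.75
  58–69: 2,250 × 51.1% = 1149.75
  70+: 7,000 × 44.1% = 3087
Estimated total = 15889.2 → 15,900.

15,900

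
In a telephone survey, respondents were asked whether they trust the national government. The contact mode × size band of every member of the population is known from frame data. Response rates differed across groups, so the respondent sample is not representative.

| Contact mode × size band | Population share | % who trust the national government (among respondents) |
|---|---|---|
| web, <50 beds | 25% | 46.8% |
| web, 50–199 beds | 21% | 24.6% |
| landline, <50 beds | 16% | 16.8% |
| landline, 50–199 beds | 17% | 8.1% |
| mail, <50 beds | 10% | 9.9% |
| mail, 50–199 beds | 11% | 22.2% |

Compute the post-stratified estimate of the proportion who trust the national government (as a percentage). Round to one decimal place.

24.4%

Each cell contributes population-share × respondent value:
  web, <50 beds: 0.25 × 46.8 = 11.7
  web, 50–199 beds: 0.21 × 24.6 = 5.166
  landline, <50 beds: 0.16 × 16.8 = 2.688
  landline, 50–199 beds: 0.17 × 8.1 = 1.377
  mail, <50 beds: 0.1 × 9.9 = 0.99
  mail, 50–199 beds: 0.11 × 22.2 = 2.442
Post-stratified estimate = 24.363 → 24.4%.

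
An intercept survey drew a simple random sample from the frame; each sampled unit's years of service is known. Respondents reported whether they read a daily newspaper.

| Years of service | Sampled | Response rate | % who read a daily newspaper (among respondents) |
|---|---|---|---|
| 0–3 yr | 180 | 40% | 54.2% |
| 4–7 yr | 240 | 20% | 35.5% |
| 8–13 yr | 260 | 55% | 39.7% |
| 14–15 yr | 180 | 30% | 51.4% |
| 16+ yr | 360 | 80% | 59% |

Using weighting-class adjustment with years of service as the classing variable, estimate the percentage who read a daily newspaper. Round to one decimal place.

48.4%

Weighting each respondent by the inverse class response rate inflates each class back to its sampled size, so the class weight is n_sampled:
  0–3 yr: 180 × 54.2 = 9756
  4–7 yr: 240 × 35.5 = 8520
  8–13 yr: 260 × 39.7 = 10,322
  14–15 yr: 180 × 51.4 = 9252
  16+ yr: 360 × 59 = 21,240
Adjusted estimate = 59,090 / 1,220 = 48.4344 → 48.4%.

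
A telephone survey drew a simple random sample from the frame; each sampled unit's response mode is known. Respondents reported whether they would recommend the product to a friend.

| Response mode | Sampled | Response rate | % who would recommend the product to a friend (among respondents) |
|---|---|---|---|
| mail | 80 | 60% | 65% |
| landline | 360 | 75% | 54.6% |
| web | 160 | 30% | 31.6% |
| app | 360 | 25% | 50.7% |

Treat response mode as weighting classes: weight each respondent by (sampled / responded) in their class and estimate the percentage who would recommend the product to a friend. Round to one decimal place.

50.2%

Weighting each respondent by the inverse class response rate inflates each class back to its sampled size, so the class weight is n_sampled:
  mail: 80 × 65 = 5200
  landline: 360 × 54.6 = 19,656
  web: 160 × 31.6 = 5056
  app: 360 × 50.7 = 18,252
Adjusted estimate = 48,164 / 960 = 50.1708 → 50.2%.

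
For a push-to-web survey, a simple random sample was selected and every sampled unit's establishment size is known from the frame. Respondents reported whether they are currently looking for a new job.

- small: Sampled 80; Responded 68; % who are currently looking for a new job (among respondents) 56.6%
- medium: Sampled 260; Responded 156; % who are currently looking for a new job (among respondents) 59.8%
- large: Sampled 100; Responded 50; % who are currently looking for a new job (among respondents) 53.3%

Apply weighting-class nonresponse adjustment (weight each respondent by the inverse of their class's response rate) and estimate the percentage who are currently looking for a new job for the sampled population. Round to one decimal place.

Response rates by class: small 68/80 = 85%, medium 156/260 = 60%, large 50/100 = 50%.
With weight = n_sampled/n_responded per class, the weighted class total is n_sampled:
  small: 80 × 56.6 = 4528
  medium: 260 × 59.8 = 15,548
  large: 100 × 53.3 = 5330
Adjusted estimate = 25,406 / 440 = 57.7409 → 57.7%.

57.7%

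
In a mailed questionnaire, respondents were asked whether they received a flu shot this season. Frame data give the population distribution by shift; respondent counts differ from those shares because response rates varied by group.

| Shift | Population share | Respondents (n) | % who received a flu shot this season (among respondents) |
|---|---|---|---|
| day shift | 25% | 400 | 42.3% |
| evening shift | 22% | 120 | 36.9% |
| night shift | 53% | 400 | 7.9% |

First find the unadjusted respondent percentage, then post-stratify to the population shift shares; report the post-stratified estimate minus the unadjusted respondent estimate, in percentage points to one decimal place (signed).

Without adjustment, the pooled respondent share is:
  (400/920)×42.3 + (120/920)×36.9 + (400/920)×7.9 = 26.6391%
Post-stratifying to population shares instead:
  0.25×42.3 + 0.22×36.9 + 0.53×7.9 = 22.88%
Difference = 22.88 − 26.6391 = -3.7591 pp.

-3.8 percentage points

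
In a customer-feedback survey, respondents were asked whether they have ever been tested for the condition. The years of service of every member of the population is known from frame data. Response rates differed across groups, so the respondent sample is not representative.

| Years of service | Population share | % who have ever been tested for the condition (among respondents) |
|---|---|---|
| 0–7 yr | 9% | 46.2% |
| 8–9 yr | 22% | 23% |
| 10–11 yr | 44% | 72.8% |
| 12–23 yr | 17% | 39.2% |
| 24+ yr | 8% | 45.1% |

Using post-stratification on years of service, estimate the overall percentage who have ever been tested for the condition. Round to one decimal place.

51.5%

Reweight to the known years of service distribution:
  0–7 yr: 0.09 × 46.2 = 4.158
  8–9 yr: 0.22 × 23 = 5.06
  10–11 yr: 0.44 × 72.8 = 32.032
  12–23 yr: 0.17 × 39.2 = 6.664
  24+ yr: 0.08 × 45.1 = 3.608
Post-stratified estimate = 51.522 → 51.5%.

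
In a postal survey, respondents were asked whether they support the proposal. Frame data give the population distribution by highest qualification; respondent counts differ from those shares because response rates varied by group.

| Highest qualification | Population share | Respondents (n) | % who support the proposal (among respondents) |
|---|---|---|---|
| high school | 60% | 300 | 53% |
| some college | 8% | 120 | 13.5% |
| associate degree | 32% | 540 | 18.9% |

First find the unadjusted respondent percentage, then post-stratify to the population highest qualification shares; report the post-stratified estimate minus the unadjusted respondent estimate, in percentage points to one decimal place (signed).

Naive respondent-only estimate (weights = respondent counts):
  (300/960)×53 + (120/960)×13.5 + (540/960)×18.9 = 28.8813%
Post-stratified estimate weights by population shares:
  0.6×53 + 0.08×13.5 + 0.32×18.9 = 38.928%
Difference = 38.928 − 28.8813 = 10.0467 pp.

+10.0 percentage points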